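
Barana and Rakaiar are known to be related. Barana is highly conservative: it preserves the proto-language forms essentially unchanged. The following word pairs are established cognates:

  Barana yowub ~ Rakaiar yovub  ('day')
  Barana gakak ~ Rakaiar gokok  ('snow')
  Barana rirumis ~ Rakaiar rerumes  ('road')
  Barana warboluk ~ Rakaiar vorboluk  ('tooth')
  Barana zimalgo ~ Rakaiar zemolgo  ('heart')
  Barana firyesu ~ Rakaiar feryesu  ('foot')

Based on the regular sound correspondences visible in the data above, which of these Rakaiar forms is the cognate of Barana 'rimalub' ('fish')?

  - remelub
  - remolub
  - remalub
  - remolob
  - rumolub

remolub

zimalgo ~ zemolgo — Barana i corresponds to Rakaiar e after a consonant, before a nasal.
gakak ~ gokok, zimalgo ~ zemolgo — Barana a corresponds to Rakaiar o after a consonant, before a consonant other than r, m, n, p, b, f, v.
Applying these to Barana 'rimalub':
  rimalub → remalub   (i→e after a consonant, before a nasal)
  remalub → remolub   (a→o after a consonant, before a consonant other than r, m, n, p, b, f, v)
So the Rakaiar cognate is 'remolub'.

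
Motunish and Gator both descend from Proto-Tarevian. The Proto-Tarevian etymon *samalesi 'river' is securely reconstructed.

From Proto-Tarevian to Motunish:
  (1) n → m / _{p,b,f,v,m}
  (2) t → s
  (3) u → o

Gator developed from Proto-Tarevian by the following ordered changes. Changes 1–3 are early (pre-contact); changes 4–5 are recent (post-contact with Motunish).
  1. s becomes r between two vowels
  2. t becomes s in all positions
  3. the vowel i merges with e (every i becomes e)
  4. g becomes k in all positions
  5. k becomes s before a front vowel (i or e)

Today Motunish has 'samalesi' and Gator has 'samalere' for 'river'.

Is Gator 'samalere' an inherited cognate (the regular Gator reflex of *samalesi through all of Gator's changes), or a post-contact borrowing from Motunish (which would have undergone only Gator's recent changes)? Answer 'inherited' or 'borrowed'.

inherited

If inherited, *samalesi would pass through all of Gator's changes:
Gator: *samalesi
  samalesi → samaleri   [rhotacism]
  samaleri (rule 2 does not apply)
  samaleri → samalere   [vowel merger]
  samalere (rule 4 does not apply)
  samalere (rule 5 does not apply)
  giving Gator samalere.
If borrowed from Motunish 'samalesi' after the early changes, it would undergo only the recent ones:
  rule 4 (unconditioned shift): no change (samalesi)
  rule 5 (palatalisation): no change (samalesi)
  ⇒ as a loan: samalesi
Gator 'samalere' matches the inherited outcome exactly, so it is an inherited cognate, not a loan.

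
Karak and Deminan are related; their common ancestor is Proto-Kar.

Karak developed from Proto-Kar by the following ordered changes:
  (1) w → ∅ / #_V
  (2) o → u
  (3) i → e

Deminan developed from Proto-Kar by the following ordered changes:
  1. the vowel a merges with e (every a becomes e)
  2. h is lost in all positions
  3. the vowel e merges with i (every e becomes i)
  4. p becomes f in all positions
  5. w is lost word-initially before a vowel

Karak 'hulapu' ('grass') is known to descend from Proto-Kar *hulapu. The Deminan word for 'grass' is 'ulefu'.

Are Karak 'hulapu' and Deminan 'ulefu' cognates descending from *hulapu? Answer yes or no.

no

Derive the expected Deminan reflex of *hulapu:
Deminan: *hulapu
  hulapu → hulepu   [vowel merger]
  hulepu → ulepu   [h-loss]
  ulepu → ulipu   [vowel merger]
  ulipu → ulifu   [unconditioned shift]
  ulifu (rule 5 does not apply)
  giving Deminan ulifu.
The regular Deminan reflex would be 'ulifu', but the attested form is 'ulefu'. The correspondence is irregular, so they are not cognates (the Deminan form has a different source).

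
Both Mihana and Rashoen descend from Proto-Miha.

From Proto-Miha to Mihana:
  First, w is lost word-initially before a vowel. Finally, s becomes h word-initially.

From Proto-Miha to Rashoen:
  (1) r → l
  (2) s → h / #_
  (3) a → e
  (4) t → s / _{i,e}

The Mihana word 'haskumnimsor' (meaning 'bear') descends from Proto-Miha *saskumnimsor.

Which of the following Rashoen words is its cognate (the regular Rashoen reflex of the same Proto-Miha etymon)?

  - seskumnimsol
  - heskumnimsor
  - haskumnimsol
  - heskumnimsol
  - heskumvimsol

heskumnimsol

Rashoen: start from *saskumnimsor.
  rule 1 (unconditioned shift): saskumnimsor → saskumnimsol
  rule 2 (debuccalisation): saskumnimsol → haskumnimsol
  rule 3 (vowel merger): haskumnimsol → heskumnimsol
  rule 4: no change — heskumnimsol
  ⇒ Rashoen heskumnimsol
The other candidates each miss or misapply at least one Rashoen change.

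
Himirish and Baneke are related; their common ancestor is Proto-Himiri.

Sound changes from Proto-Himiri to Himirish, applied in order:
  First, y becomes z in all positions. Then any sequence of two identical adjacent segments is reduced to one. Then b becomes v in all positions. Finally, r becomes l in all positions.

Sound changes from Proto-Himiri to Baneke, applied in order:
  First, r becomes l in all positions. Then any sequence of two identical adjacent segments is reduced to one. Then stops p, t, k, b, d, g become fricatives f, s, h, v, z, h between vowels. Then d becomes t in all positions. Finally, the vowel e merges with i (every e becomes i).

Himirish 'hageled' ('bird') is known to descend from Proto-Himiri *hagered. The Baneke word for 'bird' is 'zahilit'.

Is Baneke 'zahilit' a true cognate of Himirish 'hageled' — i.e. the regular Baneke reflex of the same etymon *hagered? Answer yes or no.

no

Derive the expected Baneke reflex of *hagered:
Baneke: *hagered
  hagered → hageled   [unconditioned shift]
  hageled (rule 2 does not apply)
  hageled → haheled   [intervocalic lenition]
  haheled → hahelet   [unconditioned shift]
  hahelet → hahilit   [vowel merger]
  giving Baneke hahilit.
The regular Baneke reflex would be 'hahilit', but the attested form is 'zahilit'. The correspondence is irregular, so they are not cognates (the Baneke form has a different source).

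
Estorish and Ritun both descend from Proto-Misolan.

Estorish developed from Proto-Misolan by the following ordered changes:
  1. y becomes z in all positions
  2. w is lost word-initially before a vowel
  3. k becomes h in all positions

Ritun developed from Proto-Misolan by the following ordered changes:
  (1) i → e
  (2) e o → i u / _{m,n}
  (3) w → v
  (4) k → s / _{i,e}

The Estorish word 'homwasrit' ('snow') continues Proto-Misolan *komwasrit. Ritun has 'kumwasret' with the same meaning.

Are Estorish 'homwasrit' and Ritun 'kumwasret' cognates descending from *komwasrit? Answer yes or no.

no

Derive the expected Ritun reflex of *komwasrit:
Ritun: *komwasrit
  komwasrit → komwasret   [vowel merger]
  komwasret → kumwasret   [pre-nasal raising]
  kumwasret → kumvasret   [unconditioned shift]
  kumvasret (rule 4 does not apply)
  giving Ritun kumvasret.
The regular Ritun reflex would be 'kumvasret', but the attested form is 'kumwasret'. The correspondence is irregular, so they are not cognates (the Ritun form has a different source).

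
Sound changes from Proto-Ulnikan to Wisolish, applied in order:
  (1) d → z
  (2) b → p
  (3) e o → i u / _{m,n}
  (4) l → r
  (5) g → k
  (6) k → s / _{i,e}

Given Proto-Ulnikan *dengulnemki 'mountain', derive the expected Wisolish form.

zinkurnimsi

Wisolish: start from *dengulnemki.
  rule 1 (unconditioned shift): dengulnemki → zengulnemki
  rule 2: no change — zengulnemki
  rule 3 (pre-nasal raising): zengulnemki → zingulnimki
  rule 4 (unconditioned shift): zingulnimki → zingurnimki
  rule 5 (unconditioned shift): zingurnimki → zinkurnimki
  rule 6 (palatalisation): zinkurnimki → zinkurnimsi
  ⇒ Wisolish zinkurnimsi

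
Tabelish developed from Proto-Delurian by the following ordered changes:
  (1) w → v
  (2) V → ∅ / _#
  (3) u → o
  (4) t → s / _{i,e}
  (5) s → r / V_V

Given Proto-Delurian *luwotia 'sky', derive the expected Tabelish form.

lovori

Tabelish: *luwotia
  luwotia → luvotia   [unconditioned shift]
  luvotia → luvoti   [apocope]
  luvoti → lovoti   [vowel merger]
  lovoti → lovosi   [palatalisation]
  lovosi → lovori   [rhotacism]
  giving Tabelish lovori.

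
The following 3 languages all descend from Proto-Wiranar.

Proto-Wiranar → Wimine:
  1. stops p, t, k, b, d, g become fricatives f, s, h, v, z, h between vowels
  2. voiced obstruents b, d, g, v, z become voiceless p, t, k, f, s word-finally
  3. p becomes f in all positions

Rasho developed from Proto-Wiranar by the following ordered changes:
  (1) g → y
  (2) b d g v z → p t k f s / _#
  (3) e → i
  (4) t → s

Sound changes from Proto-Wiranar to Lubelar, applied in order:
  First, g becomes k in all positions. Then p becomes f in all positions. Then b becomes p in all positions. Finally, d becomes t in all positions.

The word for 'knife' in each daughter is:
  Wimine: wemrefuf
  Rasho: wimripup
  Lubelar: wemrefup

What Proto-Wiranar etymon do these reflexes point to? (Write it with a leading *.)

Position 6: Wimine has f, Rasho has p, Lubelar has f. Taking the neighbouring segments as reconstructed: Wimine f could go back to *p or *f; Rasho p can only go back to *p; Lubelar f could go back to *p or *f — the one source consistent with every daughter is *p.
Position 8: Wimine has f, Rasho has p, Lubelar has p. In Lubelar, p can only continue *b, so the proto-segment is *b.
Continuing position by position gives *wemrepub; check it forward:
Wimine: start from *wemrepub.
  rule 1 (intervocalic lenition): wemrepub → wemrefub
  rule 2 (final devoicing): wemrefub → wemrefup
  rule 3 (unconditioned shift): wemrefup → wemrefuf
  ⇒ Wimine wemrefuf
Rasho: *wemrepub > wemrepup > wimripup  (by final devoicing, vowel merger)
Lubelar: *wemrepub > wemrefub > wemrefup  (by unconditioned shift, unconditioned shift)
Only *wemrepub yields all of Wimine wemrefuf, Rasho wimripup, Lubelar wemrefup.

*wemrepub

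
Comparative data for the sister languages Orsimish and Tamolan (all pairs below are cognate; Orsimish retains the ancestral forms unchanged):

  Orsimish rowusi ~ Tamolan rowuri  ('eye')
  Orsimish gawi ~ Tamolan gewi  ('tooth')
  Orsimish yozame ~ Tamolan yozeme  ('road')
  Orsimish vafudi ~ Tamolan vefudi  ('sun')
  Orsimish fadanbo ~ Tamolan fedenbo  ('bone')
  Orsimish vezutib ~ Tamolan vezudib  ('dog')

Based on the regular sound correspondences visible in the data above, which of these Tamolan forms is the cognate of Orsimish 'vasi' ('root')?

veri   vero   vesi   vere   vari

gawi ~ gewi, fadanbo ~ fedenbo — Orsimish a corresponds to Tamolan e after a consonant, before a consonant other than r, m, n, p, b, f, v.
rowusi ~ rowuri — Orsimish s corresponds to Tamolan r between vowels (before a front vowel).
Applying these to Orsimish 'vasi':
  vasi → vesi   (a→e after a consonant, before a consonant other than r, m, n, p, b, f, v)
  vesi → veri   (s→r between vowels (before a front vowel))
So the Tamolan cognate is 'veri'.

veri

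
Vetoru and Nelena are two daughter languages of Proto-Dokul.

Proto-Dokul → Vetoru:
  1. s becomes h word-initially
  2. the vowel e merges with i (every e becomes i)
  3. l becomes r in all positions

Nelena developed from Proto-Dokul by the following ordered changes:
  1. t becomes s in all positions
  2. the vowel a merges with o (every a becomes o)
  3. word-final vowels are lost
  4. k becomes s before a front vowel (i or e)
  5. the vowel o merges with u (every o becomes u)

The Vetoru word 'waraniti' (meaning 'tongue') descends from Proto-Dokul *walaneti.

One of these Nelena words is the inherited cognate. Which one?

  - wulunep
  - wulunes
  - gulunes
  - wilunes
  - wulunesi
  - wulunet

Nelena: *walaneti
  walaneti → walanesi   [unconditioned shift]
  walanesi → wolonesi   [vowel merger]
  wolonesi → wolones   [apocope]
  wolones (rule 4 does not apply)
  wolones → wulunes   [vowel merger]
  giving Nelena wulunes.
The other candidates each miss or misapply at least one Nelena change.

wulunes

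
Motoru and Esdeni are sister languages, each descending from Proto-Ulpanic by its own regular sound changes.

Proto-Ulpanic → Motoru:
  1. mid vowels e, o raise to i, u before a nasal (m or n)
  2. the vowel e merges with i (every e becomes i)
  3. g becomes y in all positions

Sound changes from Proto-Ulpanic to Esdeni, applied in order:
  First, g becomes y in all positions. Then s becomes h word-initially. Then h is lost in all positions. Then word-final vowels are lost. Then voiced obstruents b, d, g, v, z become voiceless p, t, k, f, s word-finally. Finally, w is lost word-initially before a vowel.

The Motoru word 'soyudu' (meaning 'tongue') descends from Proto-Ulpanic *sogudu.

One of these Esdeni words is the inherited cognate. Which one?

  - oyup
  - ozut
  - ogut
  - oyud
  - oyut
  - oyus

Esdeni: *sogudu > soyudu > hoyudu > oyudu > oyud > oyut  (by unconditioned shift, debuccalisation, h-loss, apocope, final devoicing)

oyut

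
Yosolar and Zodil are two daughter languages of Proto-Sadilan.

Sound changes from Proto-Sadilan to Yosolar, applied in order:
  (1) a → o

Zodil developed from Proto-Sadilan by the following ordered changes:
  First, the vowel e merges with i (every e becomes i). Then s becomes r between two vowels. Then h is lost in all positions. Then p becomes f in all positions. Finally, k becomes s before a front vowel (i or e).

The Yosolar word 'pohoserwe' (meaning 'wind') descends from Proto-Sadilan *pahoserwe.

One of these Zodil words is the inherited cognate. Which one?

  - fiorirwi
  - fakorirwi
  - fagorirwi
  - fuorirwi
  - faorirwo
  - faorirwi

Zodil: *pahoserwe > pahosirwi > pahorirwi > paorirwi > faorirwi  (by vowel merger, rhotacism, h-loss, unconditioned shift)
Only 'faorirwi' matches the regular Zodil development of *pahoserwe.

faorirwi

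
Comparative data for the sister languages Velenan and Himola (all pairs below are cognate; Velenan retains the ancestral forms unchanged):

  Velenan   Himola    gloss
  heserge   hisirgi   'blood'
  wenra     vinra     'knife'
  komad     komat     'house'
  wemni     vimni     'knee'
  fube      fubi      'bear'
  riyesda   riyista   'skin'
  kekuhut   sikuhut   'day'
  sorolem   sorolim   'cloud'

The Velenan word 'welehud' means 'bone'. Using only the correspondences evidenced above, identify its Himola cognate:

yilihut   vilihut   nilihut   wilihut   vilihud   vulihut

wenra ~ vinra, wemni ~ vimni — Velenan w corresponds to Himola v word-initially before a front vowel.
heserge ~ hisirgi, riyesda ~ riyista — Velenan e corresponds to Himola i after a consonant, before a consonant other than r, m, n, p, b, f, v.
komad ~ komat — Velenan d corresponds to Himola t word-finally.
Applying these to Velenan 'welehud':
  welehud → velehud   (w→v word-initially before a front vowel)
  velehud → vilehud   (e→i after a consonant, before a consonant other than r, m, n, p, b, f, v)
  vilehud → vilihud   (e→i after a consonant, before a consonant other than r, m, n, p, b, f, v)
  vilihud → vilihut   (d→t word-finally)
So the Himola cognate is 'vilihut'.

vilihut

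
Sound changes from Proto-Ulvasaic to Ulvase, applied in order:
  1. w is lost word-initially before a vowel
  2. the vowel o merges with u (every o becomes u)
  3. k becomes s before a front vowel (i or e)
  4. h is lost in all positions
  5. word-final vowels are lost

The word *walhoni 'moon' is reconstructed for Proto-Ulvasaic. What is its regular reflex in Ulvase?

Ulvase: *walhoni > alhoni > alhuni > aluni > alun  (by glide loss, vowel merger, h-loss, apocope)

alun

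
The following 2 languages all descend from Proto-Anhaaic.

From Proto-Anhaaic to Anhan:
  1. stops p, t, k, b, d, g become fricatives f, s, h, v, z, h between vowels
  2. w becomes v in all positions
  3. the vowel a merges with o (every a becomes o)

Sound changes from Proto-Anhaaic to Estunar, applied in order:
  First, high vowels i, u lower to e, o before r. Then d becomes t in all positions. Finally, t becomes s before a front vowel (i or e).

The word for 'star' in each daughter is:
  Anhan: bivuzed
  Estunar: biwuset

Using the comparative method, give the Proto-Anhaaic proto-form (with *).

*biwuded

Position 7: Anhan has d, Estunar has t. Anhan preserves d here (none of its changes turn any other segment into d), so the proto-segment is *d.
Position 3: Anhan has v, Estunar has w. Estunar preserves w here (none of its changes turn any other segment into w), so the proto-segment is *w.
Position 5: Anhan has z, Estunar has s. Taking the neighbouring segments as reconstructed: Anhan z could go back to *d or *z; Estunar s could go back to *t or *d or *s — the one source consistent with every daughter is *d.
This points to *biwuded. Verify forward in each daughter:
Anhan: *biwuded > biwuzed > bivuzed  (by intervocalic lenition, unconditioned shift)
Estunar: start from *biwuded.
  rule 1: no change — biwuded
  rule 2 (unconditioned shift): biwuded → biwutet
  rule 3 (palatalisation): biwutet → biwuset
  ⇒ Estunar biwuset
No other proto-form is consistent with every reflex, so the reconstruction is *biwuded.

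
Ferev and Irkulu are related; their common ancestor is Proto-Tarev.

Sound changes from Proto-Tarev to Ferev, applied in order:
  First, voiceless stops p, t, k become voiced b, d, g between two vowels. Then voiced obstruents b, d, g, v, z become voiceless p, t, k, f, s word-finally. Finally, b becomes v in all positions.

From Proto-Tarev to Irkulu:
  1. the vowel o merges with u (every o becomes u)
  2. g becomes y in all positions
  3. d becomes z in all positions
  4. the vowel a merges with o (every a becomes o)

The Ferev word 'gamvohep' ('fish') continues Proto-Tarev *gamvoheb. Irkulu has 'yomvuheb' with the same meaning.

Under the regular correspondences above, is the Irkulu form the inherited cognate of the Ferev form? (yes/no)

yes

Derive the expected Irkulu reflex of *gamvoheb:
Irkulu: start from *gamvoheb.
  rule 1 (vowel merger): gamvoheb → gamvuheb
  rule 2 (unconditioned shift): gamvuheb → yamvuheb
  rule 3: no change — yamvuheb
  rule 4 (vowel merger): yamvuheb → yomvuheb
  ⇒ Irkulu yomvuheb
Irkulu 'yomvuheb' matches the regular reflex exactly, so the pair is cognate.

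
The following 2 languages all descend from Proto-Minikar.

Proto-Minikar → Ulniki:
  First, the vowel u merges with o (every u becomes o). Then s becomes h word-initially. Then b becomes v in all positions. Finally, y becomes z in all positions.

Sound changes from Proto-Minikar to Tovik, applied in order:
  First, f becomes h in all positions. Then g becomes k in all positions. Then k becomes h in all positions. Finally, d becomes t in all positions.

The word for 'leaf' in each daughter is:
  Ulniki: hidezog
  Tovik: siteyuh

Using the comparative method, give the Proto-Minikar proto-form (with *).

Position 1: Ulniki has h, Tovik has s. Tovik preserves s here (none of its changes turn any other segment into s), so the proto-segment is *s.
Position 7: Ulniki has g, Tovik has h. Ulniki preserves g here (none of its changes turn any other segment into g), so the proto-segment is *g.
Verify the candidate proto-form against each daughter:
Ulniki: start from *sideyug.
  rule 1 (vowel merger): sideyug → sideyog
  rule 2 (debuccalisation): sideyog → hideyog
  rule 3: no change — hideyog
  rule 4 (unconditioned shift): hideyog → hidezog
  ⇒ Ulniki hidezog
Tovik: start from *sideyug.
  rule 1: no change — sideyug
  rule 2 (unconditioned shift): sideyug → sideyuk
  rule 3 (unconditioned shift): sideyuk → sideyuh
  rule 4 (unconditioned shift): sideyuh → siteyuh
  ⇒ Tovik siteyuh
Only *sideyug yields all of Ulniki hidezog, Tovik siteyuh.

*sideyug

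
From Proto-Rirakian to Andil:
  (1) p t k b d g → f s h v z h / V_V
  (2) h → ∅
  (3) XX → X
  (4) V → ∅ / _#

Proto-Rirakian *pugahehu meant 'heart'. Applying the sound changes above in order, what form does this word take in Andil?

Andil: *pugahehu > puhahehu > puaeu > puae  (by intervocalic lenition, h-loss, apocope)

puae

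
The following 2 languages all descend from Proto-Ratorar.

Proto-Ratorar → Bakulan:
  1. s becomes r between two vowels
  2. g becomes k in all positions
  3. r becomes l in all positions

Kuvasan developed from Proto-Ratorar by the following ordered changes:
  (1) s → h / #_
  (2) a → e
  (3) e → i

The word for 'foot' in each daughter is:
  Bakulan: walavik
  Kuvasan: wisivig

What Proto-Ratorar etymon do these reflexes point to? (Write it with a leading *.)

Position 4: Bakulan has a, Kuvasan has i. Bakulan preserves a here (none of its changes turn any other segment into a), so the proto-segment is *a.
Position 7: Bakulan has k, Kuvasan has g. Kuvasan preserves g here (none of its changes turn any other segment into g), so the proto-segment is *g.
Position 2: Bakulan has a, Kuvasan has i. Bakulan preserves a here (none of its changes turn any other segment into a), so the proto-segment is *a.
This points to *wasavig. Verify forward in each daughter:
Bakulan: *wasavig > waravig > waravik > walavik  (by rhotacism, unconditioned shift, unconditioned shift)
Kuvasan: start from *wasavig.
  rule 1: no change — wasavig
  rule 2 (vowel merger): wasavig → wesevig
  rule 3 (vowel merger): wesevig → wisivig
  ⇒ Kuvasan wisivig
No other proto-form is consistent with every reflex, so the reconstruction is *wasavig.

*wasavig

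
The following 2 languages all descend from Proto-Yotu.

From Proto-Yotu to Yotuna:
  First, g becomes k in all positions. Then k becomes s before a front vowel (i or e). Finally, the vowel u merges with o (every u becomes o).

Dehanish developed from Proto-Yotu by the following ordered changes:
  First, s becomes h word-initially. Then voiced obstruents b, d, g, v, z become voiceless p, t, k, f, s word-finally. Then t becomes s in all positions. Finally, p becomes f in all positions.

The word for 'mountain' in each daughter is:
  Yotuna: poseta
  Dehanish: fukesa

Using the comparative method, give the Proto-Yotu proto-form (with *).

Position 5: Yotuna has t, Dehanish has s. Yotuna preserves t here (none of its changes turn any other segment into t), so the proto-segment is *t.
Position 3: Yotuna has s, Dehanish has k. Taking the neighbouring segments as reconstructed: Yotuna s could go back to *k or *g or *s; Dehanish k can only go back to *k — the one source consistent with every daughter is *k.
Verify the candidate proto-form against each daughter:
Yotuna: *puketa > puseta > poseta  (by palatalisation, vowel merger)
Dehanish: start from *puketa.
  rule 1: no change — puketa
  rule 2: no change — puketa
  rule 3 (unconditioned shift): puketa → pukesa
  rule 4 (unconditioned shift): pukesa → fukesa
  ⇒ Dehanish fukesa
*puketa is the unique common source.

*puketa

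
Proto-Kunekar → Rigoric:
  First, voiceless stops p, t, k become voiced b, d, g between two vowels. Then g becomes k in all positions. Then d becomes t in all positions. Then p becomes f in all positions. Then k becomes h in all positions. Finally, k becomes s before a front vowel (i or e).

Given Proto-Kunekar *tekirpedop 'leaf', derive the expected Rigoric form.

tehirfetof

Rigoric: *tekirpedop > tegirpedop > tekirpedop > tekirpetop > tekirfetof > tehirfetof  (by intervocalic voicing, unconditioned shift, unconditioned shift, unconditioned shift, unconditioned shift)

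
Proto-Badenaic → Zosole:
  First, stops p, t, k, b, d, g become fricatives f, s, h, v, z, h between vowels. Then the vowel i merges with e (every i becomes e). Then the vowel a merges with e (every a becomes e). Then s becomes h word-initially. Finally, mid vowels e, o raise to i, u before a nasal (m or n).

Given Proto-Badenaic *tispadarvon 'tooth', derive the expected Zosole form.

tespezervun

Zosole: *tispadarvon > tispazarvon > tespazarvon > tespezervon > tespezervun  (by intervocalic lenition, vowel merger, vowel merger, pre-nasal raising)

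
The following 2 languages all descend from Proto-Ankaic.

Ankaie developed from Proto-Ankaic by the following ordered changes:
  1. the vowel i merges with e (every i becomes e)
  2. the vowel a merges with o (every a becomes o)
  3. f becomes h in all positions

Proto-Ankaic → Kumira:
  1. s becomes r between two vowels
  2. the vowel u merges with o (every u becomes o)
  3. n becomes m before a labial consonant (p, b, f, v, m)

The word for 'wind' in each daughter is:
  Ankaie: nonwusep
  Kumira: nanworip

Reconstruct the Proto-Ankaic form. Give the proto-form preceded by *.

*nanwusip

Position 6: Ankaie has s, Kumira has r. Ankaie preserves s here (none of its changes turn any other segment into s), so the proto-segment is *s.
Position 5: Ankaie has u, Kumira has o. Ankaie preserves u here (none of its changes turn any other segment into u), so the proto-segment is *u.
This points to *nanwusip. Verify forward in each daughter:
Ankaie: *nanwusip
  nanwusip → nanwusep   [vowel merger]
  nanwusep → nonwusep   [vowel merger]
  nonwusep (rule 3 does not apply)
  giving Ankaie nonwusep.
Kumira: *nanwusip
  nanwusip → nanwurip   [rhotacism]
  nanwurip → nanworip   [vowel merger]
  nanworip (rule 3 does not apply)
  giving Kumira nanworip.
No other proto-form is consistent with every reflex, so the reconstruction is *nanwusip.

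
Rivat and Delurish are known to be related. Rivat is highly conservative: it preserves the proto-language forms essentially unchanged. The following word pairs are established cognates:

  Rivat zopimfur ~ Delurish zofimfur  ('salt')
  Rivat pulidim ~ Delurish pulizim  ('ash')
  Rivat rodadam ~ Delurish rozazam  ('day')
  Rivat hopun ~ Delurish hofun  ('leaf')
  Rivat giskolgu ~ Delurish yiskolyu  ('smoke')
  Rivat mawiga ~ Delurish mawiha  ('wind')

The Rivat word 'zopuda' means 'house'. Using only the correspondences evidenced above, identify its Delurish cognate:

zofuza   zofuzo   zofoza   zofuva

hopun ~ hofun — Rivat p corresponds to Delurish f between vowels (before a back vowel).
rodadam ~ rozazam — Rivat d corresponds to Delurish z between vowels (before a back vowel).
Applying these to Rivat 'zopuda':
  zopuda → zofuda   (p→f between vowels (before a back vowel))
  zofuda → zofuza   (d→z between vowels (before a back vowel))
So the Delurish cognate is 'zofuza'.

zofuza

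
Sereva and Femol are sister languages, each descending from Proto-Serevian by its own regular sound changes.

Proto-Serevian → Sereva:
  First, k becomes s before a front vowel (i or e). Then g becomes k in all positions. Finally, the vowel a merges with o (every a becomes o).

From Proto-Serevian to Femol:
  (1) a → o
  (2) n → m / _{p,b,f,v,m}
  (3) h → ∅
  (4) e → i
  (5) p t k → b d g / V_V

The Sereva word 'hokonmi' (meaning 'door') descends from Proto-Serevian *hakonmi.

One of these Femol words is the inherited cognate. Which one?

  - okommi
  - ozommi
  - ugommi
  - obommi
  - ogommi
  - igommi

Femol: start from *hakonmi.
  rule 1 (vowel merger): hakonmi → hokonmi
  rule 2 (nasal place assimilation): hokonmi → hokommi
  rule 3 (h-loss): hokommi → okommi
  rule 4: no change — okommi
  rule 5 (intervocalic voicing): okommi → ogommi
  ⇒ Femol ogommi
Among the options, 'ogommi' alone shows every Femol change applied in order.

ogommi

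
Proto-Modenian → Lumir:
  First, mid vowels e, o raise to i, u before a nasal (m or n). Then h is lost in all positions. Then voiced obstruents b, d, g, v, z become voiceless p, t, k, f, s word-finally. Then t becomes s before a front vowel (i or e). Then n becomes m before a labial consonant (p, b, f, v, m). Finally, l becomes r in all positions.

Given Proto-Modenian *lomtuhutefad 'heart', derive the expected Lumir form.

rumtuusefat

Lumir: start from *lomtuhutefad.
  rule 1 (pre-nasal raising): lomtuhutefad → lumtuhutefad
  rule 2 (h-loss): lumtuhutefad → lumtuutefad
  rule 3 (final devoicing): lumtuutefad → lumtuutefat
  rule 4 (palatalisation): lumtuutefat → lumtuusefat
  rule 5: no change — lumtuusefat
  rule 6 (unconditioned shift): lumtuusefat → rumtuusefat
  ⇒ Lumir rumtuusefat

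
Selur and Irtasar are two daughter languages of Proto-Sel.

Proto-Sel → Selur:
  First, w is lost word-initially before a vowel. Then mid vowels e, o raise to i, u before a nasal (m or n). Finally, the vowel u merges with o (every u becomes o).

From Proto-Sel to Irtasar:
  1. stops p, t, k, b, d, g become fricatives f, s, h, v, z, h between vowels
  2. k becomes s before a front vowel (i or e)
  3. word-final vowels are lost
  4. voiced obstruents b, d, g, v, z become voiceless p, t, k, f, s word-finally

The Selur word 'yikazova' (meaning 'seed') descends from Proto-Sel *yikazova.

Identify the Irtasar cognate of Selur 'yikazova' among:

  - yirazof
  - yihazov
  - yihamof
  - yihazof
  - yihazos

yihazof

Irtasar: *yikazova
  yikazova → yihazova   [intervocalic lenition]
  yihazova (rule 2 does not apply)
  yihazova → yihazov   [apocope]
  yihazov → yihazof   [final devoicing]
  giving Irtasar yihazof.
Only 'yihazof' matches the regular Irtasar development of *yikazova.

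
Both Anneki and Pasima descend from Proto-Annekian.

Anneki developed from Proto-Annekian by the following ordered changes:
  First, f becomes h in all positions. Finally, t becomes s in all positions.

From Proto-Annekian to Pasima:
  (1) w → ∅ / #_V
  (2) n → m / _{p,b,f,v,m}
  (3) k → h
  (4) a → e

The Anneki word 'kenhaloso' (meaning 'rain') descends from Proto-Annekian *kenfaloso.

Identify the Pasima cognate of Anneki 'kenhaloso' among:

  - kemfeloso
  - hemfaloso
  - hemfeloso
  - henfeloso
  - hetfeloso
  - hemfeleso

Pasima: *kenfaloso
  kenfaloso (rule 1 does not apply)
  kenfaloso → kemfaloso   [nasal place assimilation]
  kemfaloso → hemfaloso   [unconditioned shift]
  hemfaloso → hemfeloso   [vowel merger]
  giving Pasima hemfeloso.
Only 'hemfeloso' matches the regular Pasima development of *kenfaloso.

hemfeloso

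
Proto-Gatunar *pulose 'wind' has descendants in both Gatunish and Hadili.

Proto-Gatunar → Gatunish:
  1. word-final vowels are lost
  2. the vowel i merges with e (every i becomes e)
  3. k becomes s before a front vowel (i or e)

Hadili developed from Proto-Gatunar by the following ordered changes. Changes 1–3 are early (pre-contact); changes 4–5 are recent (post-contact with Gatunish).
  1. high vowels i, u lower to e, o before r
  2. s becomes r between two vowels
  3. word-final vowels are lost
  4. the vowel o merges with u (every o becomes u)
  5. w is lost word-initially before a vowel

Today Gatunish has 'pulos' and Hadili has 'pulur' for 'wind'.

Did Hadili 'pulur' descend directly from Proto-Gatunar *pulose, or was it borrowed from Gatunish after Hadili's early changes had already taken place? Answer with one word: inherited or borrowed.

If inherited, *pulose would pass through all of Hadili's changes:
Hadili: start from *pulose.
  rule 1: no change — pulose
  rule 2 (rhotacism): pulose → pulore
  rule 3 (apocope): pulore → pulor
  rule 4 (vowel merger): pulor → pulur
  rule 5: no change — pulur
  ⇒ Hadili pulur
If borrowed from Gatunish 'pulos' after the early changes, it would undergo only the recent ones:
  rule 4 (vowel merger): pulos → pulus
  rule 5 (glide loss): no change (pulus)
  ⇒ as a loan: pulus
Hadili 'pulur' matches the inherited outcome exactly, so it is an inherited cognate, not a loan.

inherited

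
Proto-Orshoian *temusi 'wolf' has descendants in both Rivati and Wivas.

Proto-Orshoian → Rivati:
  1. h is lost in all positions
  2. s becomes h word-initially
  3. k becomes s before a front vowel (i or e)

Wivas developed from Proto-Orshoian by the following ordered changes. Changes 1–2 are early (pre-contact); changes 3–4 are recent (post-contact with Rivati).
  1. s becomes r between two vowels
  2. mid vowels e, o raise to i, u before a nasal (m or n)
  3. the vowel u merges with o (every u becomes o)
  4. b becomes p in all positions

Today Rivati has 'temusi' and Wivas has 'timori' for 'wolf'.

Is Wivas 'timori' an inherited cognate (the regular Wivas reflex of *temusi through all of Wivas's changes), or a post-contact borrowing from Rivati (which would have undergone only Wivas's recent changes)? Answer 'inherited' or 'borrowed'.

inherited

If inherited, *temusi would pass through all of Wivas's changes:
Wivas: *temusi > temuri > timuri > timori  (by rhotacism, pre-nasal raising, vowel merger)
If borrowed from Rivati 'temusi' after the early changes, it would undergo only the recent ones:
  rule 3 (vowel merger): temusi → temosi
  rule 4 (unconditioned shift): no change (temosi)
  ⇒ as a loan: temosi
Wivas 'timori' matches the inherited outcome exactly, so it is an inherited cognate, not a loan.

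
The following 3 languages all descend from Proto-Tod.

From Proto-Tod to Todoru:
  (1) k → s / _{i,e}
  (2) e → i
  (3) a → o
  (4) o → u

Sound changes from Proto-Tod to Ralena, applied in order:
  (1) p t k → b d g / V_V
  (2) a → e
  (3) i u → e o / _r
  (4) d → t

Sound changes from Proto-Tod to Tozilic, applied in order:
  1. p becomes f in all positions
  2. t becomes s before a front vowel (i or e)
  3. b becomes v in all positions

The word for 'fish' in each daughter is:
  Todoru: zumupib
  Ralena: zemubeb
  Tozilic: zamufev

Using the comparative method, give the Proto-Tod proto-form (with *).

*zamupeb

Position 7: Todoru has b, Ralena has b, Tozilic has v. Todoru preserves b here (none of its changes turn any other segment into b), so the proto-segment is *b.
Position 2: Todoru has u, Ralena has e, Tozilic has a. Tozilic preserves a here (none of its changes turn any other segment into a), so the proto-segment is *a.
Continuing position by position gives *zamupeb; check it forward:
Todoru: *zamupeb
  zamupeb (rule 1 does not apply)
  zamupeb → zamupib   [vowel merger]
  zamupib → zomupib   [vowel merger]
  zomupib → zumupib   [vowel merger]
  giving Todoru zumupib.
Ralena: *zamupeb > zamubeb > zemubeb  (by intervocalic voicing, vowel merger)
Tozilic: *zamupeb
  zamupeb → zamufeb   [unconditioned shift]
  zamufeb (rule 2 does not apply)
  zamufeb → zamufev   [unconditioned shift]
  giving Tozilic zamufev.
No other proto-form is consistent with every reflex, so the reconstruction is *zamupeb.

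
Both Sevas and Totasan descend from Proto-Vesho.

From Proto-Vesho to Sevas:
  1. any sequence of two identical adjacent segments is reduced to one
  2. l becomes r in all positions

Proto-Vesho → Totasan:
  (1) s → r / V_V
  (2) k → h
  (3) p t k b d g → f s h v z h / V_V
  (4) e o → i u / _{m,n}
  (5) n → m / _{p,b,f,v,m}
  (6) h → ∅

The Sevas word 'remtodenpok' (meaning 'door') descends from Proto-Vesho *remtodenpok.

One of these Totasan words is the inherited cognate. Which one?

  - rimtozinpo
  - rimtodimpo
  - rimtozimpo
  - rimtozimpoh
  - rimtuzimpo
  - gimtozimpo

rimtozimpo

Totasan: start from *remtodenpok.
  rule 1: no change — remtodenpok
  rule 2 (unconditioned shift): remtodenpok → remtodenpoh
  rule 3 (intervocalic lenition): remtodenpoh → remtozenpoh
  rule 4 (pre-nasal raising): remtozenpoh → rimtozinpoh
  rule 5 (nasal place assimilation): rimtozinpoh → rimtozimpoh
  rule 6 (h-loss): rimtozimpoh → rimtozimpo
  ⇒ Totasan rimtozimpo
Only 'rimtozimpo' matches the regular Totasan development of *remtodenpok.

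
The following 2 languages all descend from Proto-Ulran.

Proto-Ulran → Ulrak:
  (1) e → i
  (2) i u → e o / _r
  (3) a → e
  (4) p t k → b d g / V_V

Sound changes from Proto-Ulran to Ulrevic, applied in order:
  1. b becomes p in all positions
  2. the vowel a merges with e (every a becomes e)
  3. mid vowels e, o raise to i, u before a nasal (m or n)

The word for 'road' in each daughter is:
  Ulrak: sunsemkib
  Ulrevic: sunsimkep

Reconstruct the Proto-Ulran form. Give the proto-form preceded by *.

*sunsamkeb

Position 8: Ulrak has i, Ulrevic has e. Taking the neighbouring segments as reconstructed: Ulrak i could go back to *e or *i; Ulrevic e could go back to *a or *e — the one source consistent with every daughter is *e.
Position 9: Ulrak has b, Ulrevic has p. Taking the neighbouring segments as reconstructed: Ulrak b can only go back to *b; Ulrevic p could go back to *p or *b — the one source consistent with every daughter is *b.
Position 5: Ulrak has e, Ulrevic has i. Taking the neighbouring segments as reconstructed: Ulrak e can only go back to *a; Ulrevic i could go back to *a or *e or *i — the one source consistent with every daughter is *a.
Continuing position by position gives *sunsamkeb; check it forward:
Ulrak: *sunsamkeb > sunsamkib > sunsemkib  (by vowel merger, vowel merger)
Ulrevic: *sunsamkeb
  sunsamkeb → sunsamkep   [unconditioned shift]
  sunsamkep → sunsemkep   [vowel merger]
  sunsemkep → sunsimkep   [pre-nasal raising]
  giving Ulrevic sunsimkep.
*sunsamkeb is the unique common source.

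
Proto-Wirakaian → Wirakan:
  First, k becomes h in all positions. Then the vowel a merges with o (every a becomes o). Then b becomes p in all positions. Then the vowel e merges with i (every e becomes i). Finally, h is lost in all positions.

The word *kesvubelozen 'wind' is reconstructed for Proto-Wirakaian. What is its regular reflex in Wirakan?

isvupilozin

Wirakan: start from *kesvubelozen.
  rule 1 (unconditioned shift): kesvubelozen → hesvubelozen
  rule 2: no change — hesvubelozen
  rule 3 (unconditioned shift): hesvubelozen → hesvupelozen
  rule 4 (vowel merger): hesvupelozen → hisvupilozin
  rule 5 (h-loss): hisvupilozin → isvupilozin
  ⇒ Wirakan isvupilozin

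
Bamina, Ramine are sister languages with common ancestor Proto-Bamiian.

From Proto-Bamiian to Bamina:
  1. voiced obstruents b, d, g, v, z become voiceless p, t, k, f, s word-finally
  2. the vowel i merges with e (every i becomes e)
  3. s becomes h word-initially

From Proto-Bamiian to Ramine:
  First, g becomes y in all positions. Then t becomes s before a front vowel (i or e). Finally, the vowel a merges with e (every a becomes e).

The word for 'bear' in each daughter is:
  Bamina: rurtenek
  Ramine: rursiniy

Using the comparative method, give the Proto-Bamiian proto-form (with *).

*rurtinig

Position 8: Bamina has k, Ramine has y. Taking the neighbouring segments as reconstructed: Bamina k could go back to *k or *g; Ramine y could go back to *g or *y — the one source consistent with every daughter is *g.
Position 7: Bamina has e, Ramine has i. Ramine preserves i here (none of its changes turn any other segment into i), so the proto-segment is *i.
Position 5: Bamina has e, Ramine has i. Ramine preserves i here (none of its changes turn any other segment into i), so the proto-segment is *i.
Continuing position by position gives *rurtinig; check it forward:
Bamina: *rurtinig
  rurtinig → rurtinik   [final devoicing]
  rurtinik → rurtenek   [vowel merger]
  rurtenek (rule 3 does not apply)
  giving Bamina rurtenek.
Ramine: *rurtinig
  rurtinig → rurtiniy   [unconditioned shift]
  rurtiniy → rursiniy   [palatalisation]
  rursiniy (rule 3 does not apply)
  giving Ramine rursiniy.
Only *rurtinig yields all of Bamina rurtenek, Ramine rursiniy.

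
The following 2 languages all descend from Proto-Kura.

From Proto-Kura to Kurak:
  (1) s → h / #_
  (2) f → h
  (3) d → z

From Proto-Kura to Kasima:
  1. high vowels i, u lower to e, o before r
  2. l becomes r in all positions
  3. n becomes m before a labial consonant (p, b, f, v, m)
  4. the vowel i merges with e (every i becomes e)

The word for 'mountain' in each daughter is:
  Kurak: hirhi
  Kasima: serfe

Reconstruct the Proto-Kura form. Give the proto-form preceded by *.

Position 5: Kurak has i, Kasima has e. Kurak preserves i here (none of its changes turn any other segment into i), so the proto-segment is *i.
Position 1: Kurak has h, Kasima has s. Kasima preserves s here (none of its changes turn any other segment into s), so the proto-segment is *s.
This points to *sirfi. Verify forward in each daughter:
Kurak: *sirfi
  sirfi → hirfi   [debuccalisation]
  hirfi → hirhi   [unconditioned shift]
  hirhi (rule 3 does not apply)
  giving Kurak hirhi.
Kasima: *sirfi
  sirfi → serfi   [pre-rhotic lowering]
  serfi (rule 2 does not apply)
  serfi (rule 3 does not apply)
  serfi → serfe   [vowel merger]
  giving Kasima serfe.
No other proto-form is consistent with every reflex, so the reconstruction is *sirfi.

*sirfi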